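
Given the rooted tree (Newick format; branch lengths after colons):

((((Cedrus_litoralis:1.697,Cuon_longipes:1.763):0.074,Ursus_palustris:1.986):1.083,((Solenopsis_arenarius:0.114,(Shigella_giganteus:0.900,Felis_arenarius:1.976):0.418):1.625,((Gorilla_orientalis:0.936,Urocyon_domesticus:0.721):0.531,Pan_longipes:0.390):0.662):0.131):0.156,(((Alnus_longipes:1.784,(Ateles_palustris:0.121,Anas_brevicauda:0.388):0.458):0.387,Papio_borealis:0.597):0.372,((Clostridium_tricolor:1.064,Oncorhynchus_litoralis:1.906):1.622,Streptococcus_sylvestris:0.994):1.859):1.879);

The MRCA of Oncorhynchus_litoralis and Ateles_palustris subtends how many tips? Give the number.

7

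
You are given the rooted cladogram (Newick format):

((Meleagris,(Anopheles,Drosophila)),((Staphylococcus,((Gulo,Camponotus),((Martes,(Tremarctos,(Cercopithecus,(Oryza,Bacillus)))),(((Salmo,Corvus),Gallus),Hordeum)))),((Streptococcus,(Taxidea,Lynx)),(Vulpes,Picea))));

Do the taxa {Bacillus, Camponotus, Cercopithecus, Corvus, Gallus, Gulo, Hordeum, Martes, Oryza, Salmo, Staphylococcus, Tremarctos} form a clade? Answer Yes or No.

The most recent common ancestor of these taxa subtends (Staphylococcus,((Gulo,Camponotus),((Martes,(Tremarctos,(Cercopithecus,(Oryza,Bacillus)))),(((Salmo,Corvus),Gallus),Hordeum)))).
That clade has exactly 12 tips — every listed taxon and nothing else — so the group is monophyletic.

Yes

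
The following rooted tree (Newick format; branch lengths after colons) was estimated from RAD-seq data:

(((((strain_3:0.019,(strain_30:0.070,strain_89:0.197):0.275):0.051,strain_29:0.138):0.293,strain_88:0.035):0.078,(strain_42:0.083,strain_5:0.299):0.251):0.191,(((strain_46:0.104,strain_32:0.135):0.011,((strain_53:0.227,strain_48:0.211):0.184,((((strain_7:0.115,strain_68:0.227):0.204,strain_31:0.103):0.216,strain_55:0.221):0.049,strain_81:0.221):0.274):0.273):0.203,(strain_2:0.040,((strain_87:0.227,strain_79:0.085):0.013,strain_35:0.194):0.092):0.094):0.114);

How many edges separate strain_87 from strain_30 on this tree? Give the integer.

The MRCA of strain_87 and strain_30 is the root of the tree.
From strain_87 up to that node: 5 branches. From strain_30 up to the same node: 6 branches. Total: 5 + 6 = 11.

11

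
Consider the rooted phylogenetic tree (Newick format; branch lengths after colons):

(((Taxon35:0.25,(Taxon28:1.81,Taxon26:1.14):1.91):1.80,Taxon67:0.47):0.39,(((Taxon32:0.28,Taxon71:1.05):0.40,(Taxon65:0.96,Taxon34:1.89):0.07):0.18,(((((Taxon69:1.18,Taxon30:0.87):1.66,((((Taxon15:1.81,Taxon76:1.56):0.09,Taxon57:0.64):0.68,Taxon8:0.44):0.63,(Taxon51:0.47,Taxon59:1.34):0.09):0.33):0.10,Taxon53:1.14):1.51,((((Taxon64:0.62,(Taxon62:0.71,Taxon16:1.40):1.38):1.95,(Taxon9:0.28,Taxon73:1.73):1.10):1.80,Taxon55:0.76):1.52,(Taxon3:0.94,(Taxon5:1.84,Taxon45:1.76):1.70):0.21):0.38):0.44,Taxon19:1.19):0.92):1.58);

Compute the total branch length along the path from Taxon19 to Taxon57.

5.52

The path runs Taxon19 → … → MRCA → … → Taxon57; the MRCA is the node subtending (((((Taxon69,Taxon30),((((Taxon15,Taxon76),Taxon57),Taxon8),(Taxon51,Taxon59))),Taxon53),((((Taxon64,(Taxon62,Taxon16)),(Taxon9,Taxon73)),Taxon55),(Taxon3,(Taxon5,Taxon45)))),Taxon19).
Branch lengths along that path: 1.19 + 0.44 + 1.51 + 0.10 + 0.33 + 0.63 + 0.68 + 0.64 = 5.52.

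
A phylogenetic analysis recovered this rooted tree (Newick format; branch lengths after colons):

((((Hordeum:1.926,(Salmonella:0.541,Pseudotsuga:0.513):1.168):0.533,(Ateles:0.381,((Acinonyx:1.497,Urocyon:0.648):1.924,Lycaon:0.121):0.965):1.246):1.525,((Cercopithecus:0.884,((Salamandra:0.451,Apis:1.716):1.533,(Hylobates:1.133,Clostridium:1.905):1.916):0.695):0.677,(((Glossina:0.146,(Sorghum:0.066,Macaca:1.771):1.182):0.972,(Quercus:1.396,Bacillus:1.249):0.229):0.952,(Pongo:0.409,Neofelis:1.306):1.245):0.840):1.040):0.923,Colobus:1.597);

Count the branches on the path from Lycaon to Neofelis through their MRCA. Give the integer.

8

The MRCA of Lycaon and Neofelis is the node subtending (((Hordeum,(Salmonella,Pseudotsuga)),(Ateles,((Acinonyx,Urocyon),Lycaon))),((Cercopithecus,((Salamandra,Apis),(Hylobates,Clostridium))),(((Glossina,(Sorghum,Macaca)),(Quercus,Bacillus)),(Pongo,Neofelis)))).
From Lycaon up to that node: 4 branches. From Neofelis up to the same node: 4 branches. Total: 4 + 4 = 8.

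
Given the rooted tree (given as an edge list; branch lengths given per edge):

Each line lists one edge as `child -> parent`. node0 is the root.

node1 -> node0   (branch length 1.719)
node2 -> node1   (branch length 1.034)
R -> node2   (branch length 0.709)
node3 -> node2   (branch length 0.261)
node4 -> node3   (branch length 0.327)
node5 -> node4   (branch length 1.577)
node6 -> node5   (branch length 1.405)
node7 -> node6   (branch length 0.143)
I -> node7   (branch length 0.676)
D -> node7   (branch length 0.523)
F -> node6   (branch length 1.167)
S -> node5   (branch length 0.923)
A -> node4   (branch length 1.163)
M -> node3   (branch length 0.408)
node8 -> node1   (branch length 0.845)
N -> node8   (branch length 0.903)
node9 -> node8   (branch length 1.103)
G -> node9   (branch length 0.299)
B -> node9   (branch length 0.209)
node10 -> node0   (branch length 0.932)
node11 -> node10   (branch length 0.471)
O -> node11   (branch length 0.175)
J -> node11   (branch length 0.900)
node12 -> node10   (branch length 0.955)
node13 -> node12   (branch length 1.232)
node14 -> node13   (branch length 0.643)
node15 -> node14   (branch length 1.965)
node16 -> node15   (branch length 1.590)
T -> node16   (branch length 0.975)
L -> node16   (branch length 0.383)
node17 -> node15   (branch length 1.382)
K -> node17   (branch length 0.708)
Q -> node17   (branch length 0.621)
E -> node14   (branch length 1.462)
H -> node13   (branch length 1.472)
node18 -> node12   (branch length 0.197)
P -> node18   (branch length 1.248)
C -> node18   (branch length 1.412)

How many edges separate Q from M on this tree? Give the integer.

The MRCA of Q and M is the root of the tree.
From Q up to that node: 7 branches. From M up to the same node: 4 branches. Total: 7 + 4 = 11.

11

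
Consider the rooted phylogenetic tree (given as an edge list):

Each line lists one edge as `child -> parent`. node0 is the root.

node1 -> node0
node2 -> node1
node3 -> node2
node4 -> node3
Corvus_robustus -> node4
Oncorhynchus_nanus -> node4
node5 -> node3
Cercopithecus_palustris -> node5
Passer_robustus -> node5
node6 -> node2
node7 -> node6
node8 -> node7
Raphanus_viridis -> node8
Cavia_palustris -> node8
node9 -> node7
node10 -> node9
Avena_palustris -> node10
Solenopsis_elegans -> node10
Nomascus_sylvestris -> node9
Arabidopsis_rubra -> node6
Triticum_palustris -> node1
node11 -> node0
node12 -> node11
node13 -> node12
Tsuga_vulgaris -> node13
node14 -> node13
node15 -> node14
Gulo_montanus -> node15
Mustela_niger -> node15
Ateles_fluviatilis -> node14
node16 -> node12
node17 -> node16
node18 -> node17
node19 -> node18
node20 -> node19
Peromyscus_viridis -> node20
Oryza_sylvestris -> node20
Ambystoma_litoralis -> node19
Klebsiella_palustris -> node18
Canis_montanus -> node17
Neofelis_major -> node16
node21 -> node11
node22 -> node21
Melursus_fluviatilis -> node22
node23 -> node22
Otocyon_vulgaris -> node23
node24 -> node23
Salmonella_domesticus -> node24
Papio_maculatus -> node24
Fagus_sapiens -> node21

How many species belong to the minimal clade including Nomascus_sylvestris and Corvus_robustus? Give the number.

The MRCA of Nomascus_sylvestris and Corvus_robustus is the node subtending (((Corvus_robustus,Oncorhynchus_nanus),(Cercopithecus_palustris,Passer_robustus)),(((Raphanus_viridis,Cavia_palustris),((Avena_palustris,Solenopsis_elegans),Nomascus_sylvestris)),Arabidopsis_rubra)).
That clade contains 10 terminal taxa: Arabidopsis_rubra, Avena_palustris, Cavia_palustris, Cercopithecus_palustris, Corvus_robustus, Nomascus_sylvestris, Oncorhynchus_nanus, Passer_robustus, Raphanus_viridis, Solenopsis_elegans.

10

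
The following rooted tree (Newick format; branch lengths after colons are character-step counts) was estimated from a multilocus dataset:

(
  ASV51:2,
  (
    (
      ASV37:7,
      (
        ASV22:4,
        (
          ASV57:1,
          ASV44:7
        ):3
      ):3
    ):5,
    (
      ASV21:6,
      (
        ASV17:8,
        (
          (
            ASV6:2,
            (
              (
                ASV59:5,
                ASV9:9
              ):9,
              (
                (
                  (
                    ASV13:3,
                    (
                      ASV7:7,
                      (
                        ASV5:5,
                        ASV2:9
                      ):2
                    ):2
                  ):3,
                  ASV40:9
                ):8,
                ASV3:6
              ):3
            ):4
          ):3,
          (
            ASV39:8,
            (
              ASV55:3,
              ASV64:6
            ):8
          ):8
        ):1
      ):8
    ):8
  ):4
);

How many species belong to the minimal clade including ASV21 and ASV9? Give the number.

14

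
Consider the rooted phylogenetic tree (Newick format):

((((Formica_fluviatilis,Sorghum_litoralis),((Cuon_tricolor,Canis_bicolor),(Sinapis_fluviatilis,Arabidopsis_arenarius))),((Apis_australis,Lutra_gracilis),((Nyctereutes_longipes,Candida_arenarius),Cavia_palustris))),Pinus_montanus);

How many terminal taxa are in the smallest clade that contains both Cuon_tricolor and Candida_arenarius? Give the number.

11

The MRCA of Cuon_tricolor and Candida_arenarius is the node subtending (((Formica_fluviatilis,Sorghum_litoralis),((Cuon_tricolor,Canis_bicolor),(Sinapis_fluviatilis,Arabidopsis_arenarius))),((Apis_australis,Lutra_gracilis),((Nyctereutes_longipes,Candida_arenarius),Cavia_palustris))).
That clade contains 11 terminal taxa: Apis_australis, Arabidopsis_arenarius, Candida_arenarius, Canis_bicolor, Cavia_palustris, Cuon_tricolor, Formica_fluviatilis, Lutra_gracilis, Nyctereutes_longipes, Sinapis_fluviatilis, Sorghum_litoralis.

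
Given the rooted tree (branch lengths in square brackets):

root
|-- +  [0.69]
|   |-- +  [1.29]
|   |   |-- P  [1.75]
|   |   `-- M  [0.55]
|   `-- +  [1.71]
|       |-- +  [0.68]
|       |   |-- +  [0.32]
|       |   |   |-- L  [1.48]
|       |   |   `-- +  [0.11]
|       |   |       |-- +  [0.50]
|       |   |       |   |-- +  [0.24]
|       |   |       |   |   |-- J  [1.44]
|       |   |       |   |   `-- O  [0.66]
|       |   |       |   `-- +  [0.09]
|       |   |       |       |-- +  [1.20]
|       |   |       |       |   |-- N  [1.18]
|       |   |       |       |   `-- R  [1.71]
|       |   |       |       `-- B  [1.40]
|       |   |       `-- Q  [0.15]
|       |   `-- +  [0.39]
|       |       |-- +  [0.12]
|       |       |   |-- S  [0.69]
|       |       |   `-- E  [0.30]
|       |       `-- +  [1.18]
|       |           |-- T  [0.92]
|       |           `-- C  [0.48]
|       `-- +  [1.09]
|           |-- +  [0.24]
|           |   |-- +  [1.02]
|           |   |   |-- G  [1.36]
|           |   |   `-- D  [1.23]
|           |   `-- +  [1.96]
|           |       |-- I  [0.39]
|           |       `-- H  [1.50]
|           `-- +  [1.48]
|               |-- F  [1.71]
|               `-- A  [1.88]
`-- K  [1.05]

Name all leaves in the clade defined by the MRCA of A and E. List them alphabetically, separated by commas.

A, B, C, D, E, F, G, H, I, J, L, N, O, Q, R, S, T

Tracing A: it sits inside (F,A).
Tracing E: it sits inside (S,E).
The smallest clade enclosing both is (((L,(((J,O),((N,R),B)),Q)),((S,E),(T,C))),(((G,D),(I,H)),(F,A))); the answer is its 17 terminal taxa in alphabetical order.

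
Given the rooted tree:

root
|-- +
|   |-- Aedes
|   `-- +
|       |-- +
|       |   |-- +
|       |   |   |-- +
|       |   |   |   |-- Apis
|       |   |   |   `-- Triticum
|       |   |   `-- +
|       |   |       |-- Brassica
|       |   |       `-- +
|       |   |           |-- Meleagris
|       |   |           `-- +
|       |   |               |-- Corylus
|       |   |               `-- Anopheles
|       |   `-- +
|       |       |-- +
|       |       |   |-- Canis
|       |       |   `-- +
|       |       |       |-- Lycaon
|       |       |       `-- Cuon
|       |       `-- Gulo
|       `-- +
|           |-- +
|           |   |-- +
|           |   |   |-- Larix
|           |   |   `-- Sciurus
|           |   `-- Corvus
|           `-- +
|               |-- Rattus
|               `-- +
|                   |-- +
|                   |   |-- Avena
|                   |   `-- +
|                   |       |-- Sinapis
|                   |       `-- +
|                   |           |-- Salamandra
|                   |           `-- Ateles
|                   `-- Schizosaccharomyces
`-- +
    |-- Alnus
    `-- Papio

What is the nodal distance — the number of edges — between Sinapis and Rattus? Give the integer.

5

The MRCA of Sinapis and Rattus is the node subtending (Rattus,((Avena,(Sinapis,(Salamandra,Ateles))),Schizosaccharomyces)).
From Sinapis up to that node: 4 branches. From Rattus up to the same node: 1 branch. Total: 4 + 1 = 5.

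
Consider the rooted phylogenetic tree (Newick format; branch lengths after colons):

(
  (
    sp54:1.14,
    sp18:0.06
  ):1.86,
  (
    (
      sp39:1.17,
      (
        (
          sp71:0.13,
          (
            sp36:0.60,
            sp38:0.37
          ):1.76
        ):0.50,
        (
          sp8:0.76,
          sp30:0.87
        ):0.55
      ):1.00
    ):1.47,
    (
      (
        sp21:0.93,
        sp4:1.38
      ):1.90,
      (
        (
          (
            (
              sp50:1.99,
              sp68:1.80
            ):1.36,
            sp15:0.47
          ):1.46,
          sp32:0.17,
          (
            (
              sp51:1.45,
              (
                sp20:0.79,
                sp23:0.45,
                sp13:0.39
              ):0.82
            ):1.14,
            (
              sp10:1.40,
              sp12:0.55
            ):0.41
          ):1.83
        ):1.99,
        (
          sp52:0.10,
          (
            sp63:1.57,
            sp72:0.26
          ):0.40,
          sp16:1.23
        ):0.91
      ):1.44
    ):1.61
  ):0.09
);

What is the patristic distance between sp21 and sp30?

The path runs sp21 → … → MRCA → … → sp30; the MRCA is the node subtending ((sp39,((sp71,(sp36,sp38)),(sp8,sp30))),((sp21,sp4),((((sp50,sp68),sp15),sp32,((sp51,(sp20,sp23,sp13)),(sp10,sp12))),(sp52,(sp63,sp72),sp16)))).
Branch lengths along that path: 0.93 + 1.90 + 1.61 + 1.47 + 1.00 + 0.55 + 0.87 = 8.33.

8.33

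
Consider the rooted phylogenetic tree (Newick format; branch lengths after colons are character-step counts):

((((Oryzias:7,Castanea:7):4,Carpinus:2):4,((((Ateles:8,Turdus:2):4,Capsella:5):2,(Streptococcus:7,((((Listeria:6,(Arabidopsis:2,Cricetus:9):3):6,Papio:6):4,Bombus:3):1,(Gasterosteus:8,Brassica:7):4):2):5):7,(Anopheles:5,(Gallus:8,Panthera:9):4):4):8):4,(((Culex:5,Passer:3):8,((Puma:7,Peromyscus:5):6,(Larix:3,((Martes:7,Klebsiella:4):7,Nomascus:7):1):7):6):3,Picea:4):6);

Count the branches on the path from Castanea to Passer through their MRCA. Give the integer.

The MRCA of Castanea and Passer is the root of the tree.
From Castanea up to that node: 4 branches. From Passer up to the same node: 4 branches. Total: 4 + 4 = 8.

8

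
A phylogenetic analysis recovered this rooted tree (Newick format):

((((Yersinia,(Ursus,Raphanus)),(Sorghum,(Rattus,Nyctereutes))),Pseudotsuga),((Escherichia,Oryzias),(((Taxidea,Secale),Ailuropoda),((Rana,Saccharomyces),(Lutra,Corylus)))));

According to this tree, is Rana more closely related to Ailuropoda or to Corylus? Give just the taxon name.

The MRCA of Rana and Corylus subtends ((Rana,Saccharomyces),(Lutra,Corylus)) (4 taxa).
The MRCA of Rana and Ailuropoda subtends (((Taxidea,Secale),Ailuropoda),((Rana,Saccharomyces),(Lutra,Corylus))) (7 taxa).
The first is nested inside the second, so Rana shares a more recent common ancestor with Corylus.

Corylus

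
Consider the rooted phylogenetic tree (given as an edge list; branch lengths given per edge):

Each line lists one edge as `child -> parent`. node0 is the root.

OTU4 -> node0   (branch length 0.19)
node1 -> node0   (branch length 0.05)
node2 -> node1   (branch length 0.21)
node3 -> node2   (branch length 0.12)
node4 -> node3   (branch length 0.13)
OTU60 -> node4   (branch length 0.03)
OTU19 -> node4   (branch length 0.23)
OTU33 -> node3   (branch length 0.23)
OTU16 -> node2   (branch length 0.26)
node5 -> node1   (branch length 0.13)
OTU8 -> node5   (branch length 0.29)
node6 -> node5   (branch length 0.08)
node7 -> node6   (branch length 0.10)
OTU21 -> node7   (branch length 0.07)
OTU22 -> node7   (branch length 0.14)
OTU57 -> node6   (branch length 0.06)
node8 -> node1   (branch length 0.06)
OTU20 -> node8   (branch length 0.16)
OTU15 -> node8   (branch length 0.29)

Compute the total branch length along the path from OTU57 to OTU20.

0.49

The path runs OTU57 → … → MRCA → … → OTU20; the MRCA is the node subtending ((((OTU60,OTU19),OTU33),OTU16),(OTU8,((OTU21,OTU22),OTU57)),(OTU20,OTU15)).
Branch lengths along that path: 0.06 + 0.08 + 0.13 + 0.06 + 0.16 = 0.49.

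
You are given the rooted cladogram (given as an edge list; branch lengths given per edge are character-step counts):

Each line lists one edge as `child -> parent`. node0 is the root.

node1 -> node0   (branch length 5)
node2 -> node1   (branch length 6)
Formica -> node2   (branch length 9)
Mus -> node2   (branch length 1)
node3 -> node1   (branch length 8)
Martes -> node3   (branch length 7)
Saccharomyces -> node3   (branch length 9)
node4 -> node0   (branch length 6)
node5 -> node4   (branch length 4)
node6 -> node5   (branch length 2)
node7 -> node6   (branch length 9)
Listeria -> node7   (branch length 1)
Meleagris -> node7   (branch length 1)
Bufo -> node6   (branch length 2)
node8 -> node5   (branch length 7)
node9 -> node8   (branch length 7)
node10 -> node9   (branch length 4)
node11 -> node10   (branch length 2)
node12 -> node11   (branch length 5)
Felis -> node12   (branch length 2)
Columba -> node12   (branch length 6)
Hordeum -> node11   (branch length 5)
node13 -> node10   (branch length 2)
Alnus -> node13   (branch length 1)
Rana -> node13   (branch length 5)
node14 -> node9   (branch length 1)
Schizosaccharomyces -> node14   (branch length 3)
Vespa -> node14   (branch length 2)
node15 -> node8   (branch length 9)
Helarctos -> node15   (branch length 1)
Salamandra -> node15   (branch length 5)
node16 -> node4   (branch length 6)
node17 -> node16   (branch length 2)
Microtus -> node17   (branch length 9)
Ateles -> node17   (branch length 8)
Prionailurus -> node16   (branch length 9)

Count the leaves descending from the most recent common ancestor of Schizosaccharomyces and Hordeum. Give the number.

The MRCA of Schizosaccharomyces and Hordeum is the node subtending ((((Felis,Columba),Hordeum),(Alnus,Rana)),(Schizosaccharomyces,Vespa)).
That clade contains 7 terminal taxa: Alnus, Columba, Felis, Hordeum, Rana, Schizosaccharomyces, Vespa.

7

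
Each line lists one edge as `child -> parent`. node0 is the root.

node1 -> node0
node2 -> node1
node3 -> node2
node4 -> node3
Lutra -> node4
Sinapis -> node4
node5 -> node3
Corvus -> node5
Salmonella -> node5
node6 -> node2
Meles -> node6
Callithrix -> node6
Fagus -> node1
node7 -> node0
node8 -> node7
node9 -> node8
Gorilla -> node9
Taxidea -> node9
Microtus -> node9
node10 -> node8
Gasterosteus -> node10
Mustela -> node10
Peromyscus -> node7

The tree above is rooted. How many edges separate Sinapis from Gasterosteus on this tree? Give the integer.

9

The MRCA of Sinapis and Gasterosteus is the root of the tree.
From Sinapis up to that node: 5 branches. From Gasterosteus up to the same node: 4 branches. Total: 5 + 4 = 9.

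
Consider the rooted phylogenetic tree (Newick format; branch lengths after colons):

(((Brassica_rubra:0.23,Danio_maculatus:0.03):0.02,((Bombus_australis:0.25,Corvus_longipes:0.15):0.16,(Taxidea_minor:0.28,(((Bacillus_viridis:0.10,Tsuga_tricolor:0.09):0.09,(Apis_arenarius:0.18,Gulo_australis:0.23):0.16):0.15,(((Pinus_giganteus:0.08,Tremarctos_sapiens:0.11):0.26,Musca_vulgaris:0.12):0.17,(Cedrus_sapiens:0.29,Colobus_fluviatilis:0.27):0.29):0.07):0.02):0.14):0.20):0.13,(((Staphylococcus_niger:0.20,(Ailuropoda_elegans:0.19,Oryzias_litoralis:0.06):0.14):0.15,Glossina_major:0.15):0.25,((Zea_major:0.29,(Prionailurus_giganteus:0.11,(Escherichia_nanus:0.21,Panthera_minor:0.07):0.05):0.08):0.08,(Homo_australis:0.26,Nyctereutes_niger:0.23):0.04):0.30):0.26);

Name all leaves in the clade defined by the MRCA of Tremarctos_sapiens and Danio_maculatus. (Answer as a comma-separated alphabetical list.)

Tracing Tremarctos_sapiens: it sits inside (Pinus_giganteus,Tremarctos_sapiens).
Tracing Danio_maculatus: it sits inside (Brassica_rubra,Danio_maculatus).
The smallest clade enclosing both is ((Brassica_rubra,Danio_maculatus),((Bombus_australis,Corvus_longipes),(Taxidea_minor,(((Bacillus_viridis,Tsuga_tricolor),(Apis_arenarius,Gulo_australis)),(((Pinus_giganteus,Tremarctos_sapiens),Musca_vulgaris),(Cedrus_sapiens,Colobus_fluviatilis)))))); the answer is its 14 terminal taxa in alphabetical order.

Apis_arenarius, Bacillus_viridis, Bombus_australis, Brassica_rubra, Cedrus_sapiens, Colobus_fluviatilis, Corvus_longipes, Danio_maculatus, Gulo_australis, Musca_vulgaris, Pinus_giganteus, Taxidea_minor, Tremarctos_sapiens, Tsuga_tricolor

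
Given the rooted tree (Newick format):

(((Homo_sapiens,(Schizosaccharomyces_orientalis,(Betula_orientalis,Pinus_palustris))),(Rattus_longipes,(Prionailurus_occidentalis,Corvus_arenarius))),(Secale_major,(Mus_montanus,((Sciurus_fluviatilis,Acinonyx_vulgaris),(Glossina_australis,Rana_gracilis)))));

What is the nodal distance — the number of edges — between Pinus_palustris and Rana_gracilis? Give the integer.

10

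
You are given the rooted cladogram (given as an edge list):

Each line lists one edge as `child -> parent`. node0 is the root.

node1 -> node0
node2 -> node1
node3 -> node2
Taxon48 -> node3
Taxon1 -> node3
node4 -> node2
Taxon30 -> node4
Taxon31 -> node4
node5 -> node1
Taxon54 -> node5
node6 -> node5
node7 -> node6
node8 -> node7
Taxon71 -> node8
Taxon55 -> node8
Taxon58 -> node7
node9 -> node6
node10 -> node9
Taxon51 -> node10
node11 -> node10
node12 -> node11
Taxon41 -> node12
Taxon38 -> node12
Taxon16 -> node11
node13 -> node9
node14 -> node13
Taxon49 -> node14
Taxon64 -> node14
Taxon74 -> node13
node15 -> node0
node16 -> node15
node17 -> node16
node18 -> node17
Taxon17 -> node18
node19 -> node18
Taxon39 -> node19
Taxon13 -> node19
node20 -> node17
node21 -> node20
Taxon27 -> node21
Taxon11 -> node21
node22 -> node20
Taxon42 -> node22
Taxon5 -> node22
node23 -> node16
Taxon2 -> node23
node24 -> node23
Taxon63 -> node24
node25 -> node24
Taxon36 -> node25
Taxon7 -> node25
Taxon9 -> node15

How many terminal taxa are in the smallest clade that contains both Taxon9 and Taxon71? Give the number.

The MRCA of Taxon9 and Taxon71 is the root, so the clade is the entire tree.
That clade contains 27 terminal taxa: Taxon1, Taxon11, Taxon13, Taxon16, Taxon17, Taxon2, Taxon27, Taxon30, Taxon31, Taxon36, Taxon38, Taxon39, Taxon41, Taxon42, Taxon48, Taxon49, Taxon5, Taxon51, Taxon54, Taxon55, Taxon58, Taxon63, Taxon64, Taxon7, Taxon71, Taxon74, Taxon9.

27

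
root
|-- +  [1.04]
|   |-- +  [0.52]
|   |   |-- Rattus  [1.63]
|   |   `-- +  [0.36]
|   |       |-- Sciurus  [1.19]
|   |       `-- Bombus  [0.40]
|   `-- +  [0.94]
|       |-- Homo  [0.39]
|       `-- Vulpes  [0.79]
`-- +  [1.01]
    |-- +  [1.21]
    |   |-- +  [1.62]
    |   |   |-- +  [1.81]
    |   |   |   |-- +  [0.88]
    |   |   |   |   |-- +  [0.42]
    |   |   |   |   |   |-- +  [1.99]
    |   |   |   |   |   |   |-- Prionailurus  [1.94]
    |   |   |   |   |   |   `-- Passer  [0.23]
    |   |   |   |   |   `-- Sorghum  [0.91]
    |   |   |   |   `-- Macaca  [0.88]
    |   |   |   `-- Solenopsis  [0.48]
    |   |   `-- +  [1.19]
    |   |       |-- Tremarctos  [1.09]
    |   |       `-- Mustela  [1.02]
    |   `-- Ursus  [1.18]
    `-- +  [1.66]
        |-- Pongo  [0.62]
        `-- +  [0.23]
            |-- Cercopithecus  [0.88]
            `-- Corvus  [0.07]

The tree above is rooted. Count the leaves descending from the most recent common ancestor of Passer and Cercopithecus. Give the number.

11

The MRCA of Passer and Cercopithecus is the node subtending (((((((Prionailurus,Passer),Sorghum),Macaca),Solenopsis),(Tremarctos,Mustela)),Ursus),(Pongo,(Cercopithecus,Corvus))).
That clade contains 11 terminal taxa: Cercopithecus, Corvus, Macaca, Mustela, Passer, Pongo, Prionailurus, Solenopsis, Sorghum, Tremarctos, Ursus.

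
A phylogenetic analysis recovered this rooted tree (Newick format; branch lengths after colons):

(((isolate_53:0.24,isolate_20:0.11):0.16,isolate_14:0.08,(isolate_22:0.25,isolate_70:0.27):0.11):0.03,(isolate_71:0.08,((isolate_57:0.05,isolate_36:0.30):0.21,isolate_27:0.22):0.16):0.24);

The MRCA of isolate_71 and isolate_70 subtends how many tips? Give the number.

9

The MRCA of isolate_71 and isolate_70 is the root, so the clade is the entire tree.
That clade contains 9 terminal taxa: isolate_14, isolate_20, isolate_22, isolate_27, isolate_36, isolate_53, isolate_57, isolate_70, isolate_71.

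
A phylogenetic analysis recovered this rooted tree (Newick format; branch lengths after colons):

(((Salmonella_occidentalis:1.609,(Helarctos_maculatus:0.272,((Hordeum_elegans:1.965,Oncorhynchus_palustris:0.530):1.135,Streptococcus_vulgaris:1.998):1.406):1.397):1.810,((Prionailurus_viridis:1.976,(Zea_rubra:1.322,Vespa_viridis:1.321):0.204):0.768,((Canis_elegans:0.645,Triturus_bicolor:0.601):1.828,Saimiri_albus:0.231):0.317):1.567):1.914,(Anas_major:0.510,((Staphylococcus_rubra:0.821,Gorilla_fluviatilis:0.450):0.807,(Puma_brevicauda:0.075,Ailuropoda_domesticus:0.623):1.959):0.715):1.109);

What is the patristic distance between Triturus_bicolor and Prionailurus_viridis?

5.490

The path runs Triturus_bicolor → … → MRCA → … → Prionailurus_viridis; the MRCA is the node subtending ((Prionailurus_viridis,(Zea_rubra,Vespa_viridis)),((Canis_elegans,Triturus_bicolor),Saimiri_albus)).
Branch lengths along that path: 0.601 + 1.828 + 0.317 + 0.768 + 1.976 = 5.490.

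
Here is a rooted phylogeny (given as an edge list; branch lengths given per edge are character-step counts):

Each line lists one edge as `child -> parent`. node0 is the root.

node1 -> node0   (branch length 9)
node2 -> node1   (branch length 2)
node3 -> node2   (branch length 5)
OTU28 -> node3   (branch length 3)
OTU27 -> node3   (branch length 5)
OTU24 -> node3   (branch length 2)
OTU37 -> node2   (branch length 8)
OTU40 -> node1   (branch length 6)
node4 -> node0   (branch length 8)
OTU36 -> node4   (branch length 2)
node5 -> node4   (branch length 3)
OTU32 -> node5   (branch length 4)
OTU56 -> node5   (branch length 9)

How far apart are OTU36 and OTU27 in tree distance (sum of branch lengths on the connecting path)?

31

The path runs OTU36 → … → MRCA → … → OTU27; the MRCA is the root of the tree.
Branch lengths along that path: 2 + 8 + 9 + 2 + 5 + 5 = 31.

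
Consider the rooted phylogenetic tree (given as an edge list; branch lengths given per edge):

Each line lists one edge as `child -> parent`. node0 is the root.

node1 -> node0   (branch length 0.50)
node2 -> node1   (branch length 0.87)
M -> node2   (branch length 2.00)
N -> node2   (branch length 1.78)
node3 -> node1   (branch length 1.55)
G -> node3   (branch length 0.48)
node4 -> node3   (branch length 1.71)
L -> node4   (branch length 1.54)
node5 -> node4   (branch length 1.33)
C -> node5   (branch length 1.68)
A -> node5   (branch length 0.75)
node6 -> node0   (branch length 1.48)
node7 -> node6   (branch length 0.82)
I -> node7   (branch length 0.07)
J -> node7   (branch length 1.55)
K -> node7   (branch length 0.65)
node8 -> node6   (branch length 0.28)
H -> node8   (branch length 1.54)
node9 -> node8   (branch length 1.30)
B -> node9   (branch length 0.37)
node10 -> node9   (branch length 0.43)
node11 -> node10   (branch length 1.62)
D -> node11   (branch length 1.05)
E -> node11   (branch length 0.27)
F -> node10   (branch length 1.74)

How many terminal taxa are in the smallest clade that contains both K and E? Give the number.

8

The MRCA of K and E is the node subtending ((I,J,K),(H,(B,((D,E),F)))).
That clade contains 8 terminal taxa: B, D, E, F, H, I, J, K.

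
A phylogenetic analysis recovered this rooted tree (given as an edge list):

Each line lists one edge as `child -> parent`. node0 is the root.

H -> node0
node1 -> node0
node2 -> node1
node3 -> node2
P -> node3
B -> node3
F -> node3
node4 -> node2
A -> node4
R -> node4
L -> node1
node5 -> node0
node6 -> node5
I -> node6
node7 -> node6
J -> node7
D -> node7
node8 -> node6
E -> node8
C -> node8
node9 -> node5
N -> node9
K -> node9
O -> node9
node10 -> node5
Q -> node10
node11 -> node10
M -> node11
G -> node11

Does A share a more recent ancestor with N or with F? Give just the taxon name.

F

The MRCA of A and F subtends ((P,B,F),(A,R)) (5 taxa).
The MRCA of A and N is the root, subtending the entire tree (18 taxa).
The first is nested inside the second, so A shares a more recent common ancestor with F.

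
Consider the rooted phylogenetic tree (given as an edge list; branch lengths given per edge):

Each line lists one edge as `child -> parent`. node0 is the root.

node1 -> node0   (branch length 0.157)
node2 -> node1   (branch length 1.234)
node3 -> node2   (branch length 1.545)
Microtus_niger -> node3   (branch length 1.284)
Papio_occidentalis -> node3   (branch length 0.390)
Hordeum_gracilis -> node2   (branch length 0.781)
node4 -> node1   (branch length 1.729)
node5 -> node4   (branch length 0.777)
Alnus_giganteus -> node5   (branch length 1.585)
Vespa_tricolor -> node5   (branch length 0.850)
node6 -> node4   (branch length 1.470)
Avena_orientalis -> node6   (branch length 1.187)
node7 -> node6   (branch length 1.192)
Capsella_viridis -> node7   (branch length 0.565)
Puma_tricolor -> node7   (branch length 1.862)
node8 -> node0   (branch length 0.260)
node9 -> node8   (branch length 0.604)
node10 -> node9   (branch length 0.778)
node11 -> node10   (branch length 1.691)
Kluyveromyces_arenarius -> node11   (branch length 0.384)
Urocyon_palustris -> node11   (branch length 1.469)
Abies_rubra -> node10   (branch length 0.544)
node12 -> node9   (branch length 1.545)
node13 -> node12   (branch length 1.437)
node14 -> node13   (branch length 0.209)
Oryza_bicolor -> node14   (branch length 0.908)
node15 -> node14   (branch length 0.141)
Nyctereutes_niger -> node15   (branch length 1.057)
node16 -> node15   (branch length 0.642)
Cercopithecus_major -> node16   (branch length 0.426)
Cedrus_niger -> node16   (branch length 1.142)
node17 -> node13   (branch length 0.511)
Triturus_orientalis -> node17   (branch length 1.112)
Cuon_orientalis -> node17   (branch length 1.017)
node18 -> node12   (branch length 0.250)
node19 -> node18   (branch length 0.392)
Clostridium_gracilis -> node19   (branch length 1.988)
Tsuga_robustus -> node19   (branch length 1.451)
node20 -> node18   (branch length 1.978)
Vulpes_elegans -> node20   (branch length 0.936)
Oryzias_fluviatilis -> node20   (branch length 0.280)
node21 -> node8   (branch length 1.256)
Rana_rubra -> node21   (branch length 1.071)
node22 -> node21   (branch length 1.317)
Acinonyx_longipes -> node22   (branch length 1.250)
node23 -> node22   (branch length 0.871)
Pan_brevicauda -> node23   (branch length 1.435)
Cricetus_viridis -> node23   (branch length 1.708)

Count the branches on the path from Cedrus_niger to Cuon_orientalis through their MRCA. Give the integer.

6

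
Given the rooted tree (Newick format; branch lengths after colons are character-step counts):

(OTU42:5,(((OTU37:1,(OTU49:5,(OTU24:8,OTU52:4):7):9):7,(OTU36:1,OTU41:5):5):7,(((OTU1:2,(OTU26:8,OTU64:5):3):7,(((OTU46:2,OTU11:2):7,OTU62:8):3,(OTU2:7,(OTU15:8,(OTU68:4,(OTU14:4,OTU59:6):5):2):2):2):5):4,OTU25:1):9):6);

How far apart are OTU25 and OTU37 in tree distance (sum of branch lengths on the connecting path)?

The path runs OTU25 → … → MRCA → … → OTU37; the MRCA is the node subtending (((OTU37,(OTU49,(OTU24,OTU52))),(OTU36,OTU41)),(((OTU1,(OTU26,OTU64)),(((OTU46,OTU11),OTU62),(OTU2,(OTU15,(OTU68,(OTU14,OTU59)))))),OTU25)).
Branch lengths along that path: 1 + 9 + 7 + 7 + 1 = 25.

25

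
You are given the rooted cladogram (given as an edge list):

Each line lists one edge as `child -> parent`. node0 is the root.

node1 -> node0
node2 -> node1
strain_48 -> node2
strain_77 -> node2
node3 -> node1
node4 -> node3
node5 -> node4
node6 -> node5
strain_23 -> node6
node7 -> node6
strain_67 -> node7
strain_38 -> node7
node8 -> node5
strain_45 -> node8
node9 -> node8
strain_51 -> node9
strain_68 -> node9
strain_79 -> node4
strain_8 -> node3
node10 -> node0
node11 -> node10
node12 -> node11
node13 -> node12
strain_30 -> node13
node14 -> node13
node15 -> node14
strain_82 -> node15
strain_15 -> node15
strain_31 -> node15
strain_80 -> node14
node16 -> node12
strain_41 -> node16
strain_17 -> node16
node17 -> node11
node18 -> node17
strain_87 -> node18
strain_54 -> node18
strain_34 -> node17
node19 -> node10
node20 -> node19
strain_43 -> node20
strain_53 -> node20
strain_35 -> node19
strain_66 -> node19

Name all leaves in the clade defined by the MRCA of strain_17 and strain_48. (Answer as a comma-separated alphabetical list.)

strain_15, strain_17, strain_23, strain_30, strain_31, strain_34, strain_35, strain_38, strain_41, strain_43, strain_45, strain_48, strain_51, strain_53, strain_54, strain_66, strain_67, strain_68, strain_77, strain_79, strain_8, strain_80, strain_82, strain_87

Tracing strain_17: it sits inside (strain_41,strain_17).
Tracing strain_48: it sits inside (strain_48,strain_77).
The smallest clade enclosing both is the whole tree (their MRCA is the root), so the answer is all 24 tips in alphabetical order.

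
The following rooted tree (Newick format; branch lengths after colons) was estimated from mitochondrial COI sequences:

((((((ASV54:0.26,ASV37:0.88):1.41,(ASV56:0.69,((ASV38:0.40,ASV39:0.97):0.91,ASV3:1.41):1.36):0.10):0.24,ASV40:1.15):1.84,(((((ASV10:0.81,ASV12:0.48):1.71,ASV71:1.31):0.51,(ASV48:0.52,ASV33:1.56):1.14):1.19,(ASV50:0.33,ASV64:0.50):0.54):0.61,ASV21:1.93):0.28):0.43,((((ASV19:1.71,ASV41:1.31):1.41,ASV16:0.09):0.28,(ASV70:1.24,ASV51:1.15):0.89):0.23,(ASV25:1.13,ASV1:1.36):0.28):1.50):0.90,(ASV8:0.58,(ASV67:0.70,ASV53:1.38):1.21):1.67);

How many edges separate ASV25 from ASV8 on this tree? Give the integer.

6

The MRCA of ASV25 and ASV8 is the root of the tree.
From ASV25 up to that node: 4 branches. From ASV8 up to the same node: 2 branches. Total: 4 + 2 = 6.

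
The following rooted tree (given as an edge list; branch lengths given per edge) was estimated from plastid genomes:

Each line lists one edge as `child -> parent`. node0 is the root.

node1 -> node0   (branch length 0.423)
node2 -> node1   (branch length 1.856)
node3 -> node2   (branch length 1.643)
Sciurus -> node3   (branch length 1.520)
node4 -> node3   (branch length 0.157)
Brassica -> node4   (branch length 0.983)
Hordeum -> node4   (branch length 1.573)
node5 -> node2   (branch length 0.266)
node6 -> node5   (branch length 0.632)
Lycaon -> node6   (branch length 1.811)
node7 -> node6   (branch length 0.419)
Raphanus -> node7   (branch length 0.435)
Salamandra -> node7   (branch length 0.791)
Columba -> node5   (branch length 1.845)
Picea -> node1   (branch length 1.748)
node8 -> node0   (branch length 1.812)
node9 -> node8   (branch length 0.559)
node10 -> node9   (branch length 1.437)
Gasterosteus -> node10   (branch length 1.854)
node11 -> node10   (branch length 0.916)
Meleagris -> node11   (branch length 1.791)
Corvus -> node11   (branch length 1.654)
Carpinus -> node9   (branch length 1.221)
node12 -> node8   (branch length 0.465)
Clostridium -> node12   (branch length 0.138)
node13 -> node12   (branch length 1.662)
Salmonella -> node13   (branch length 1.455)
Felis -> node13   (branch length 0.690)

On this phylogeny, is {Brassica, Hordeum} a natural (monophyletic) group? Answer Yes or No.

Yes

The most recent common ancestor of these taxa subtends (Brassica,Hordeum).
That clade has exactly 2 tips — every listed taxon and nothing else — so the group is monophyletic.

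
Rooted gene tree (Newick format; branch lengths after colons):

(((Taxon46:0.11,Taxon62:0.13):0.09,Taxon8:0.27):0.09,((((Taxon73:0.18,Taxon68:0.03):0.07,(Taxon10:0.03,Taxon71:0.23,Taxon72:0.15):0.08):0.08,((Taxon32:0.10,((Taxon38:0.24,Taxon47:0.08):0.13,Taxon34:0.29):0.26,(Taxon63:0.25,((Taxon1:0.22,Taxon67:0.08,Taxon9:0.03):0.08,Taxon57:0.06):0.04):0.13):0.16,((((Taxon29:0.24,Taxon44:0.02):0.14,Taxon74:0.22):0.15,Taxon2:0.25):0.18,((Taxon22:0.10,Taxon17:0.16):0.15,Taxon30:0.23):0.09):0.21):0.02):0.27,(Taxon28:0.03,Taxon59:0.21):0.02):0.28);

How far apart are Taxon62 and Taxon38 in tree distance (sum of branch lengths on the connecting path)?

1.67

The path runs Taxon62 → … → MRCA → … → Taxon38; the MRCA is the root of the tree.
Branch lengths along that path: 0.13 + 0.09 + 0.09 + 0.28 + 0.27 + 0.02 + 0.16 + 0.26 + 0.13 + 0.24 = 1.67.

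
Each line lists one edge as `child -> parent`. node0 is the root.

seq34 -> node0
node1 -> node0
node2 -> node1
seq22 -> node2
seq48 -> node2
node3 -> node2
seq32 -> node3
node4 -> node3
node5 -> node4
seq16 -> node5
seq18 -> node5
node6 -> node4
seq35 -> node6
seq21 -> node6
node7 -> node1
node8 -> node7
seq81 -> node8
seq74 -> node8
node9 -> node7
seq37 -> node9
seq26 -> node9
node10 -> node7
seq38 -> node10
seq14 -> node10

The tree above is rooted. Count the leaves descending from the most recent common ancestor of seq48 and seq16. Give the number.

The MRCA of seq48 and seq16 is the node subtending (seq22,seq48,(seq32,((seq16,seq18),(seq35,seq21)))).
That clade contains 7 terminal taxa: seq16, seq18, seq21, seq22, seq32, seq35, seq48.

7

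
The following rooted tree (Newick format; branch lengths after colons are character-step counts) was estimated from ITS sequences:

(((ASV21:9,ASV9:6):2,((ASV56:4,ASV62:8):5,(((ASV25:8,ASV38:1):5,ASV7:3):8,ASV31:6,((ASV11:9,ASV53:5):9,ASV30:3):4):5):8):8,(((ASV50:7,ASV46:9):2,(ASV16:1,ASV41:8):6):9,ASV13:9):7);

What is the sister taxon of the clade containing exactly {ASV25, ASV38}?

ASV7

The clade containing exactly {ASV25, ASV38} attaches to the tree at the node subtending ((ASV25,ASV38),ASV7).
The other lineage descending from that same node — the sister group — is the single tip ASV7.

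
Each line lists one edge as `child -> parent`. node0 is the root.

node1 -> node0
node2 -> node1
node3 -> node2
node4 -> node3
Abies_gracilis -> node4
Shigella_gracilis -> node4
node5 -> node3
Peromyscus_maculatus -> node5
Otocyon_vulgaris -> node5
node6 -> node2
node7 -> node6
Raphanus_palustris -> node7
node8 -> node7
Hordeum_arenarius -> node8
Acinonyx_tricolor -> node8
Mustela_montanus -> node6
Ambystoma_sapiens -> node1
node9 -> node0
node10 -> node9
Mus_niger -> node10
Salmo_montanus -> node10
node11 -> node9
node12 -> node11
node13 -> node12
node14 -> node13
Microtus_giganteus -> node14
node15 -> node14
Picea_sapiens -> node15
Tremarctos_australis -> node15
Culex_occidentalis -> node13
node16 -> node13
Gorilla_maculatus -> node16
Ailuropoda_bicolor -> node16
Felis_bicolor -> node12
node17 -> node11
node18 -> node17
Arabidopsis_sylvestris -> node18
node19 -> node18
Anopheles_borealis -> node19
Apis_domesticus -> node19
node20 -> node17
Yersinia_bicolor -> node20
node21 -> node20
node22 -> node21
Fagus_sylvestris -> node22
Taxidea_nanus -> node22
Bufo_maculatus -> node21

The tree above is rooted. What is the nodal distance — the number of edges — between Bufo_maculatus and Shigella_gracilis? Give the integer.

11

The MRCA of Bufo_maculatus and Shigella_gracilis is the root of the tree.
From Bufo_maculatus up to that node: 6 branches. From Shigella_gracilis up to the same node: 5 branches. Total: 6 + 5 = 11.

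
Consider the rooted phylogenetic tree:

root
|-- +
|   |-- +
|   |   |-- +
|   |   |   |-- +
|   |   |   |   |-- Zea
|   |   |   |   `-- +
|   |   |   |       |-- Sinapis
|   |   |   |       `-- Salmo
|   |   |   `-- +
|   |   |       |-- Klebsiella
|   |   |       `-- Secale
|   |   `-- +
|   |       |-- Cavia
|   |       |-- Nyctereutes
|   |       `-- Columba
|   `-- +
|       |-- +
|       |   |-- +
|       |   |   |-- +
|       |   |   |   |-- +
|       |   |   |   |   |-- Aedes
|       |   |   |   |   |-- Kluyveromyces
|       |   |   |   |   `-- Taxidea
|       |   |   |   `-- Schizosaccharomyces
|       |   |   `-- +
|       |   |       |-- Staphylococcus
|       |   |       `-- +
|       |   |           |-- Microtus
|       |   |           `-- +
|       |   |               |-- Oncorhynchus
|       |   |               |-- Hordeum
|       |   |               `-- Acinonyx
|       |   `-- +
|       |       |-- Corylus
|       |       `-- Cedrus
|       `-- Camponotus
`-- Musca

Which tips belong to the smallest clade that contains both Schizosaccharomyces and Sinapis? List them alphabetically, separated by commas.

Acinonyx, Aedes, Camponotus, Cavia, Cedrus, Columba, Corylus, Hordeum, Klebsiella, Kluyveromyces, Microtus, Nyctereutes, Oncorhynchus, Salmo, Schizosaccharomyces, Secale, Sinapis, Staphylococcus, Taxidea, Zea

Tracing Schizosaccharomyces: it sits inside ((Aedes,Kluyveromyces,Taxidea),Schizosaccharomyces).
Tracing Sinapis: it sits inside (Sinapis,Salmo).
The smallest clade enclosing both is ((((Zea,(Sinapis,Salmo)),(Klebsiella,Secale)),(Cavia,Nyctereutes,Columba)),(((((Aedes,Kluyveromyces,Taxidea),Schizosaccharomyces),(Staphylococcus,(Microtus,(Oncorhynchus,Hordeum,Acinonyx)))),(Corylus,Cedrus)),Camponotus)); the answer is its 20 terminal taxa in alphabetical order.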